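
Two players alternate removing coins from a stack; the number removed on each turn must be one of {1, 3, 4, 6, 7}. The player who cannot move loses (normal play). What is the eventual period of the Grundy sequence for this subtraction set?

G(0) = 0
G(1) = mex{0} = 1
G(2) = mex{1} = 0
G(3) = mex{0,0} = 1
G(4) = mex{1,1,0} = 2
G(5) = mex{2,0,1} = 3
G(6) = mex{3,1,0,0} = 2
G(7) = mex{2,2,1,1,0} = 3
G(8) = mex{3,3,2,0,1} = 4
G(9) = mex{4,2,3,1,0} = 5
G(10) = mex{5,3,2,2,1} = 0
G(11) = mex{0,4,3,3,2} = 1
G(12) = mex{1,5,4,2,3} = 0
G(13) = mex{0,0,5,3,2} = 1
G(14) = mex{1,1,0,4,3} = 2
G(15) = mex{2,0,1,5,4} = 3
G(16) = mex{3,1,0,0,5} = 2
G(17) = mex{2,2,1,1,0} = 3
G(18) = mex{3,3,2,0,1} = 4
G(19) = mex{4,2,3,1,0} = 5
G(20) = mex{5,3,2,2,1} = 0
G(21) = mex{0,4,3,3,2} = 1
G(n+10) = G(n) holds for n = 0,…,6 (a full window of length max(S) = 7), so the sequence is purely periodic with period 10.

10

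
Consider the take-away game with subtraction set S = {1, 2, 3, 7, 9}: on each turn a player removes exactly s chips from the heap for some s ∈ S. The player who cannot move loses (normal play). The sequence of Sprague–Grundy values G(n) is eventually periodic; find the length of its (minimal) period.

G(0) = 0
G(1) = mex{0} = 1
G(2) = mex{1,0} = 2
G(3) = mex{2,1,0} = 3
G(4) = mex{3,2,1} = 0
G(5) = mex{0,3,2} = 1
G(6) = mex{1,0,3} = 2
G(7) = mex{2,1,0,0} = 3
G(8) = mex{3,2,1,1} = 0
G(9) = mex{0,3,2,2,0} = 1
G(10) = mex{1,0,3,3,1} = 2
G(11) = mex{2,1,0,0,2} = 3
G(12) = mex{3,2,1,1,3} = 0
G(13) = mex{0,3,2,2,0} = 1
G(14) = mex{1,0,3,3,1} = 2
G(n+4) = G(n) holds for n = 0,…,8 (a full window of length max(S) = 9), so the sequence is purely periodic with period 4.

4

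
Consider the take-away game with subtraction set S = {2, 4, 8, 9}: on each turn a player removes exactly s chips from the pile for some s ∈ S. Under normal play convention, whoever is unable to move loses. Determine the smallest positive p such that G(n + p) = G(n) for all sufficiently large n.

6

G(0) = 0
G(1) = mex{} = 0
G(2) = mex{0} = 1
G(3) = mex{0} = 1
G(4) = mex{1,0} = 2
G(5) = mex{1,0} = 2
G(6) = mex{2,1} = 0
G(7) = mex{2,1} = 0
G(8) = mex{0,2,0} = 1
G(9) = mex{0,2,0,0} = 1
G(10) = mex{1,0,1,0} = 2
G(11) = mex{1,0,1,1} = 2
G(12) = mex{2,1,2,1} = 0
G(13) = mex{2,1,2,2} = 0
G(14) = mex{0,2,0,2} = 1
G(15) = mex{0,2,0,0} = 1
G(16) = mex{1,0,1,0} = 2
G(n+6) = G(n) holds for n = 0,…,8 (a full window of length max(S) = 9), so the sequence is purely periodic with period 6.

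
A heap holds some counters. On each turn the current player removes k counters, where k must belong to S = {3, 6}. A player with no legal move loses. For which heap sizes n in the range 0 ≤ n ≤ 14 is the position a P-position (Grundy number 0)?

0, 1, 2, 9, 10, 11

G(0) = 0
G(1) = mex{} = 0
G(2) = mex{} = 0
G(3) = mex{0} = 1
G(4) = mex{0} = 1
G(5) = mex{0} = 1
G(6) = mex{1,0} = 2
G(7) = mex{1,0} = 2
G(8) = mex{1,0} = 2
G(9) = mex{2,1} = 0
G(10) = mex{2,1} = 0
G(11) = mex{2,1} = 0
G(12) = mex{0,2} = 1
G(13) = mex{0,2} = 1
G(14) = mex{0,2} = 1
P-positions are exactly the n with G(n) = 0.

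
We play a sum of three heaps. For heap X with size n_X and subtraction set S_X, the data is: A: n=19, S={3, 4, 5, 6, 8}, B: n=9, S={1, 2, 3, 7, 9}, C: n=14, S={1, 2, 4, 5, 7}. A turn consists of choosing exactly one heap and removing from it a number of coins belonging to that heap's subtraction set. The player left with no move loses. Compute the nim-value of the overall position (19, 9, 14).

1

Heap A, S = {3, 4, 5, 6, 8}:
n :  0  1  2  3  4  5  6  7  8  9 10 11 12 13 14 15 16 17 18 19
G :  0  0  0  1  1  1  2  2  2  3  3  0  0  0  1  1  1  2  2  2
G_A(19) = 2.
Heap B, S = {1, 2, 3, 7, 9}:
n : 0 1 2 3 4 5 6 7 8 9
G : 0 1 2 3 0 1 2 3 0 1
G_B(9) = 1.
Heap C, S = {1, 2, 4, 5, 7}:
n :  0  1  2  3  4  5  6  7  8  9 10 11 12 13 14
G :  0  1  2  0  1  2  0  1  2  0  1  2  0  1  2
G_C(14) = 2.
Combined Grundy value = 2 ⊕ 1 ⊕ 2 = 1.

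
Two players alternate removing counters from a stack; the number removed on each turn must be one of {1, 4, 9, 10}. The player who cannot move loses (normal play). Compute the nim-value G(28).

G(0) = 0
G(1) = mex{0} = 1
G(2) = mex{1} = 0
G(3) = mex{0} = 1
G(4) = mex{1,0} = 2
G(5) = mex{2,1} = 0
G(6) = mex{0,0} = 1
G(7) = mex{1,1} = 0
G(8) = mex{0,2} = 1
G(9) = mex{1,0,0} = 2
G(10) = mex{2,1,1,0} = 3
G(11) = mex{3,0,0,1} = 2
G(12) = mex{2,1,1,0} = 3
G(13) = mex{3,2,2,1} = 0
G(14) = mex{0,3,0,2} = 1
G(15) = mex{1,2,1,0} = 3
G(16) = mex{3,3,0,1} = 2
G(17) = mex{2,0,1,0} = 3
G(18) = mex{3,1,2,1} = 0
G(19) = mex{0,3,3,2} = 1
G(20) = mex{1,2,2,3} = 0
G(21) = mex{0,3,3,2} = 1
G(22) = mex{1,0,0,3} = 2
G(23) = mex{2,1,1,0} = 3
G(24) = mex{3,0,3,1} = 2
G(25) = mex{2,1,2,3} = 0
G(26) = mex{0,2,3,2} = 1
G(27) = mex{1,3,0,3} = 2
G(28) = mex{2,2,1,0} = 3

3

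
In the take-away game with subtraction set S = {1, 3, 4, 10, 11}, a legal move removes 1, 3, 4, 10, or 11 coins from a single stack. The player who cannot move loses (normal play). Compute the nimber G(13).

2

G(0) = 0
G(1) = mex{0} = 1
G(2) = mex{1} = 0
G(3) = mex{0,0} = 1
G(4) = mex{1,1,0} = 2
G(5) = mex{2,0,1} = 3
G(6) = mex{3,1,0} = 2
G(7) = mex{2,2,1} = 0
G(8) = mex{0,3,2} = 1
G(9) = mex{1,2,3} = 0
G(10) = mex{0,0,2,0} = 1
G(11) = mex{1,1,0,1,0} = 2
G(12) = mex{2,0,1,0,1} = 3
G(13) = mex{3,1,0,1,0} = 2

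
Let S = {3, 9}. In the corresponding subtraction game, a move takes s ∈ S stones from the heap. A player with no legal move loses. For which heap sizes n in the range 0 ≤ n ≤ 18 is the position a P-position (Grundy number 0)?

0, 1, 2, 6, 7, 8, 12, 13, 14, 18

n :  0  1  2  3  4  5  6  7  8  9 10 11 12 13 14 15 16 17 18
G :  0  0  0  1  1  1  0  0  0  1  1  1  0  0  0  1  1  1  0
P-positions are exactly the n with G(n) = 0.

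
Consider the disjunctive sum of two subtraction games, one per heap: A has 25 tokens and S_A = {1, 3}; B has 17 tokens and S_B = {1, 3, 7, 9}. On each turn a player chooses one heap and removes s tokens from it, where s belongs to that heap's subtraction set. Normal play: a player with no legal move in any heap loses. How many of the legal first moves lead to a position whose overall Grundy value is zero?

0

Heap A, S = {1, 3}:
G(0) = 0
G(1) = mex{0} = 1
G(2) = mex{1} = 0
G(3) = mex{0,0} = 1
G(4) = mex{1,1} = 0
G(5) = mex{0,0} = 1
G(6) = mex{1,1} = 0
G(7) = mex{0,0} = 1
G(8) = mex{1,1} = 0
G(9) = mex{0,0} = 1
G(10) = mex{1,1} = 0
G(11) = mex{0,0} = 1
G(12) = mex{1,1} = 0
G(13) = mex{0,0} = 1
G(14) = mex{1,1} = 0
G(15) = mex{0,0} = 1
G(16) = mex{1,1} = 0
G(17) = mex{0,0} = 1
G(18) = mex{1,1} = 0
G(19) = mex{0,0} = 1
G(20) = mex{1,1} = 0
G(21) = mex{0,0} = 1
G(22) = mex{1,1} = 0
G(23) = mex{0,0} = 1
G(24) = mex{1,1} = 0
G(25) = mex{0,0} = 1
G_A(25) = 1.
Heap B, S = {1, 3, 7, 9}:
n :  0  1  2  3  4  5  6  7  8  9 10 11 12 13 14 15 16 17
G :  0  1  0  1  0  1  0  1  0  1  0  1  0  1  0  1  0  1
G_B(17) = 1.
Combined Grundy value = 1 ⊕ 1 = 0.
A winning move leaves total XOR = 0, i.e. changes one component's Grundy value g to g ⊕ X where X is the current total.
Heap A: target g' = 1⊕0 = 1, but every legal move changes the Grundy value (mex property), so 0 moves.
Heap B: target g' = 1⊕0 = 1, but every legal move changes the Grundy value (mex property), so 0 moves.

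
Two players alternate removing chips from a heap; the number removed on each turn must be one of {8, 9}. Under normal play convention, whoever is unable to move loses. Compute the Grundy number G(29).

1

G(0) = 0
G(1) = mex{} = 0
G(2) = mex{} = 0
G(3) = mex{} = 0
G(4) = mex{} = 0
G(5) = mex{} = 0
G(6) = mex{} = 0
G(7) = mex{} = 0
G(8) = mex{0} = 1
G(9) = mex{0,0} = 1
G(10) = mex{0,0} = 1
G(11) = mex{0,0} = 1
G(12) = mex{0,0} = 1
G(13) = mex{0,0} = 1
G(14) = mex{0,0} = 1
G(15) = mex{0,0} = 1
G(16) = mex{1,0} = 2
G(17) = mex{1,1} = 0
G(18) = mex{1,1} = 0
G(19) = mex{1,1} = 0
G(20) = mex{1,1} = 0
G(21) = mex{1,1} = 0
G(22) = mex{1,1} = 0
G(23) = mex{1,1} = 0
G(24) = mex{2,1} = 0
G(25) = mex{0,2} = 1
G(26) = mex{0,0} = 1
G(27) = mex{0,0} = 1
G(28) = mex{0,0} = 1
G(29) = mex{0,0} = 1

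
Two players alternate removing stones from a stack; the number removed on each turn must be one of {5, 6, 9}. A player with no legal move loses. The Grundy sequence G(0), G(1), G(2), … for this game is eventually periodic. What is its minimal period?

G(0) = 0
G(1) = mex{} = 0
G(2) = mex{} = 0
G(3) = mex{} = 0
G(4) = mex{} = 0
G(5) = mex{0} = 1
G(6) = mex{0,0} = 1
G(7) = mex{0,0} = 1
G(8) = mex{0,0} = 1
G(9) = mex{0,0,0} = 1
G(10) = mex{1,0,0} = 2
G(11) = mex{1,1,0} = 2
G(12) = mex{1,1,0} = 2
G(13) = mex{1,1,0} = 2
G(14) = mex{1,1,1} = 0
G(15) = mex{2,1,1} = 0
G(16) = mex{2,2,1} = 0
G(17) = mex{2,2,1} = 0
G(18) = mex{2,2,1} = 0
G(19) = mex{0,2,2} = 1
G(20) = mex{0,0,2} = 1
G(21) = mex{0,0,2} = 1
G(22) = mex{0,0,2} = 1
G(23) = mex{0,0,0} = 1
G(24) = mex{1,0,0} = 2
G(25) = mex{1,1,0} = 2
G(26) = mex{1,1,0} = 2
G(27) = mex{1,1,0} = 2
G(28) = mex{1,1,1} = 0
G(29) = mex{2,1,1} = 0
G(n+14) = G(n) holds for n = 0,…,8 (a full window of length max(S) = 9), so the sequence is purely periodic with period 14.

14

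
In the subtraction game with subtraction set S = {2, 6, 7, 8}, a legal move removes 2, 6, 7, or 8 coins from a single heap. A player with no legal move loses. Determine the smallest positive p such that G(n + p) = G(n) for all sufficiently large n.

n :  0  1  2  3  4  5  6  7  8  9 10 11 12 13 14 15 16 17 18 19 20 21 22 23 24 25 26 27 28 29
G :  0  0  1  1  0  0  1  1  2  2  3  3  2  2  0  0  1  1  0  0  1  1  2  2  3  3  2  2  0  0
G(n+14) = G(n) holds for n = 0,…,7 (a full window of length max(S) = 8), so the sequence is purely periodic with period 14.

14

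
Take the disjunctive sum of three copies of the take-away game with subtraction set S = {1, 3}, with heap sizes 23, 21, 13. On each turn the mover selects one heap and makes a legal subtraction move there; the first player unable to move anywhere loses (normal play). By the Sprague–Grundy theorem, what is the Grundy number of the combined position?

1

All heaps use S = {1, 3}:
G(0) = 0
G(1) = mex{0} = 1
G(2) = mex{1} = 0
G(3) = mex{0,0} = 1
G(4) = mex{1,1} = 0
G(5) = mex{0,0} = 1
G(6) = mex{1,1} = 0
G(7) = mex{0,0} = 1
G(8) = mex{1,1} = 0
G(9) = mex{0,0} = 1
G(10) = mex{1,1} = 0
G(11) = mex{0,0} = 1
G(12) = mex{1,1} = 0
G(13) = mex{0,0} = 1
G(14) = mex{1,1} = 0
G(15) = mex{0,0} = 1
G(16) = mex{1,1} = 0
G(17) = mex{0,0} = 1
G(18) = mex{1,1} = 0
G(19) = mex{0,0} = 1
G(20) = mex{1,1} = 0
G(21) = mex{0,0} = 1
G(22) = mex{1,1} = 0
G(23) = mex{0,0} = 1
Heap A: G(23) = 1.
Heap B: G(21) = 1.
Heap C: G(13) = 1.
Combined Grundy value = 1 ⊕ 1 ⊕ 1 = 1.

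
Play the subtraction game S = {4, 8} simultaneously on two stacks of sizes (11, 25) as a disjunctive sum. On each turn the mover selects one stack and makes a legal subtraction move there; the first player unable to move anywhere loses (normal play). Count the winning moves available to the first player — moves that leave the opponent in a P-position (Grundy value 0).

All stacks use S = {4, 8}:
G(0) = 0
G(1) = mex{} = 0
G(2) = mex{} = 0
G(3) = mex{} = 0
G(4) = mex{0} = 1
G(5) = mex{0} = 1
G(6) = mex{0} = 1
G(7) = mex{0} = 1
G(8) = mex{1,0} = 2
G(9) = mex{1,0} = 2
G(10) = mex{1,0} = 2
G(11) = mex{1,0} = 2
G(12) = mex{2,1} = 0
G(13) = mex{2,1} = 0
G(14) = mex{2,1} = 0
G(15) = mex{2,1} = 0
G(16) = mex{0,2} = 1
G(17) = mex{0,2} = 1
G(18) = mex{0,2} = 1
G(19) = mex{0,2} = 1
G(20) = mex{1,0} = 2
G(21) = mex{1,0} = 2
G(22) = mex{1,0} = 2
G(23) = mex{1,0} = 2
G(24) = mex{2,1} = 0
G(25) = mex{2,1} = 0
Stack A: G(11) = 2.
Stack B: G(25) = 0.
Combined Grundy value = 2 ⊕ 0 = 2.
A winning move leaves total XOR = 0, i.e. changes one component's Grundy value g to g ⊕ X where X is the current total.
Stack A: need g' = 2⊕2 = 0. Options: 11−4→G=1, 11−8→G=0. Hits: 1.
Stack B: need g' = 0⊕2 = 2. Options: 25−4→G=2, 25−8→G=1. Hits: 1.

2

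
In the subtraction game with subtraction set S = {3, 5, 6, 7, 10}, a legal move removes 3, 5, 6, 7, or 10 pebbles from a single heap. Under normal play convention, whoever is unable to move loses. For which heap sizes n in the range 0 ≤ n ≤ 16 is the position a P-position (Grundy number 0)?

G(0) = 0
G(1) = mex{} = 0
G(2) = mex{} = 0
G(3) = mex{0} = 1
G(4) = mex{0} = 1
G(5) = mex{0,0} = 1
G(6) = mex{1,0,0} = 2
G(7) = mex{1,0,0,0} = 2
G(8) = mex{1,1,0,0} = 2
G(9) = mex{2,1,1,0} = 3
G(10) = mex{2,1,1,1,0} = 3
G(11) = mex{2,2,1,1,0} = 3
G(12) = mex{3,2,2,1,0} = 4
G(13) = mex{3,2,2,2,1} = 0
G(14) = mex{3,3,2,2,1} = 0
G(15) = mex{4,3,3,2,1} = 0
G(16) = mex{0,3,3,3,2} = 1
P-positions are exactly the n with G(n) = 0.

0, 1, 2, 13, 14, 15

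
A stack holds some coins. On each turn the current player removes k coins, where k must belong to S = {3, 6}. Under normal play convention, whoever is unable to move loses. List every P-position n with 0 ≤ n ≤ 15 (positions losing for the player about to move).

G(0) = 0
G(1) = mex{} = 0
G(2) = mex{} = 0
G(3) = mex{0} = 1
G(4) = mex{0} = 1
G(5) = mex{0} = 1
G(6) = mex{1,0} = 2
G(7) = mex{1,0} = 2
G(8) = mex{1,0} = 2
G(9) = mex{2,1} = 0
G(10) = mex{2,1} = 0
G(11) = mex{2,1} = 0
G(12) = mex{0,2} = 1
G(13) = mex{0,2} = 1
G(14) = mex{0,2} = 1
G(15) = mex{1,0} = 2
P-positions are exactly the n with G(n) = 0.

0, 1, 2, 9, 10, 11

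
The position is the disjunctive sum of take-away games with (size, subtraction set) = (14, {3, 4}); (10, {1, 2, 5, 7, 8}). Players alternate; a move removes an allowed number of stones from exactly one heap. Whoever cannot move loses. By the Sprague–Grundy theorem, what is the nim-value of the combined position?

Heap A, S = {3, 4}:
n :  0  1  2  3  4  5  6  7  8  9 10 11 12 13 14
G :  0  0  0  1  1  1  2  0  0  0  1  1  1  2  0
G_A(14) = 0.
Heap B, S = {1, 2, 5, 7, 8}:
n :  0  1  2  3  4  5  6  7  8  9 10
G :  0  1  2  0  1  2  0  1  2  0  1
G_B(10) = 1.
Combined Grundy value = 0 ⊕ 1 = 1.

1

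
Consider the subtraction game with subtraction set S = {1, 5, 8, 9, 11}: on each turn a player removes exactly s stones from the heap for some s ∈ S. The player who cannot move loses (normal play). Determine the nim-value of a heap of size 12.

2

n :  0  1  2  3  4  5  6  7  8  9 10 11 12
G :  0  1  0  1  0  1  0  1  2  3  2  3  2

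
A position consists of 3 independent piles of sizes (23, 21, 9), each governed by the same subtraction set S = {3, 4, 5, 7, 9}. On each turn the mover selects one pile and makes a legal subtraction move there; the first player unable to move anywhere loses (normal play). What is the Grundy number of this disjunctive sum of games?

All piles use S = {3, 4, 5, 7, 9}:
G(0) = 0
G(1) = mex{} = 0
G(2) = mex{} = 0
G(3) = mex{0} = 1
G(4) = mex{0,0} = 1
G(5) = mex{0,0,0} = 1
G(6) = mex{1,0,0} = 2
G(7) = mex{1,1,0,0} = 2
G(8) = mex{1,1,1,0} = 2
G(9) = mex{2,1,1,0,0} = 3
G(10) = mex{2,2,1,1,0} = 3
G(11) = mex{2,2,2,1,0} = 3
G(12) = mex{3,2,2,1,1} = 0
G(13) = mex{3,3,2,2,1} = 0
G(14) = mex{3,3,3,2,1} = 0
G(15) = mex{0,3,3,2,2} = 1
G(16) = mex{0,0,3,3,2} = 1
G(17) = mex{0,0,0,3,2} = 1
G(18) = mex{1,0,0,3,3} = 2
G(19) = mex{1,1,0,0,3} = 2
G(20) = mex{1,1,1,0,3} = 2
G(21) = mex{2,1,1,0,0} = 3
G(22) = mex{2,2,1,1,0} = 3
G(23) = mex{2,2,2,1,0} = 3
Pile A: G(23) = 3.
Pile B: G(21) = 3.
Pile C: G(9) = 3.
Combined Grundy value = 3 ⊕ 3 ⊕ 3 = 3.

3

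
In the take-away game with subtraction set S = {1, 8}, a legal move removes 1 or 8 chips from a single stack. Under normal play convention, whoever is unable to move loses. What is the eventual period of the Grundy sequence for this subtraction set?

G(0) = 0
G(1) = mex{0} = 1
G(2) = mex{1} = 0
G(3) = mex{0} = 1
G(4) = mex{1} = 0
G(5) = mex{0} = 1
G(6) = mex{1} = 0
G(7) = mex{0} = 1
G(8) = mex{1,0} = 2
G(9) = mex{2,1} = 0
G(10) = mex{0,0} = 1
G(11) = mex{1,1} = 0
G(12) = mex{0,0} = 1
G(13) = mex{1,1} = 0
G(14) = mex{0,0} = 1
G(15) = mex{1,1} = 0
G(16) = mex{0,2} = 1
G(17) = mex{1,0} = 2
G(18) = mex{2,1} = 0
G(19) = mex{0,0} = 1
G(n+9) = G(n) holds for n = 0,…,7 (a full window of length max(S) = 8), so the sequence is purely periodic with period 9.

9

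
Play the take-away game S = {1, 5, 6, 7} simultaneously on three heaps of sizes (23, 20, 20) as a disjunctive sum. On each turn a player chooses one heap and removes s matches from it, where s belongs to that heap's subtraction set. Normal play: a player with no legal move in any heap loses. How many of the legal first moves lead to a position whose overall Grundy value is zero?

All heaps use S = {1, 5, 6, 7}:
G(0) = 0
G(1) = mex{0} = 1
G(2) = mex{1} = 0
G(3) = mex{0} = 1
G(4) = mex{1} = 0
G(5) = mex{0,0} = 1
G(6) = mex{1,1,0} = 2
G(7) = mex{2,0,1,0} = 3
G(8) = mex{3,1,0,1} = 2
G(9) = mex{2,0,1,0} = 3
G(10) = mex{3,1,0,1} = 2
G(11) = mex{2,2,1,0} = 3
G(12) = mex{3,3,2,1} = 0
G(13) = mex{0,2,3,2} = 1
G(14) = mex{1,3,2,3} = 0
G(15) = mex{0,2,3,2} = 1
G(16) = mex{1,3,2,3} = 0
G(17) = mex{0,0,3,2} = 1
G(18) = mex{1,1,0,3} = 2
G(19) = mex{2,0,1,0} = 3
G(20) = mex{3,1,0,1} = 2
G(21) = mex{2,0,1,0} = 3
G(22) = mex{3,1,0,1} = 2
G(23) = mex{2,2,1,0} = 3
Heap A: G(23) = 3.
Heap B: G(20) = 2.
Heap C: G(20) = 2.
Combined Grundy value = 3 ⊕ 2 ⊕ 2 = 3.
A winning move leaves total XOR = 0, i.e. changes one component's Grundy value g to g ⊕ X where X is the current total.
Heap A: need g' = 3⊕3 = 0. Options: 23−1→G=2, 23−5→G=2, 23−6→G=1, 23−7→G=0. Hits: 1.
Heap B: need g' = 2⊕3 = 1. Options: 20−1→G=3, 20−5→G=1, 20−6→G=0, 20−7→G=1. Hits: 2.
Heap C: need g' = 2⊕3 = 1. Options: 20−1→G=3, 20−5→G=1, 20−6→G=0, 20−7→G=1. Hits: 2.

5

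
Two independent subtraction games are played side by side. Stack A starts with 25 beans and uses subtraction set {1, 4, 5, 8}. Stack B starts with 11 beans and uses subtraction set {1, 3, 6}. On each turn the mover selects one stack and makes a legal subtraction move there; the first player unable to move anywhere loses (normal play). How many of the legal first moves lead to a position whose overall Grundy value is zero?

Stack A, S = {1, 4, 5, 8}:
n :  0  1  2  3  4  5  6  7  8  9 10 11 12 13 14 15 16 17 18 19 20 21 22 23 24 25
G :  0  1  0  1  2  3  2  3  4  0  1  0  1  2  3  2  3  4  0  1  0  1  2  3  2  3
G_A(25) = 3.
Stack B, S = {1, 3, 6}:
G(0) = 0
G(1) = mex{0} = 1
G(2) = mex{1} = 0
G(3) = mex{0,0} = 1
G(4) = mex{1,1} = 0
G(5) = mex{0,0} = 1
G(6) = mex{1,1,0} = 2
G(7) = mex{2,0,1} = 3
G(8) = mex{3,1,0} = 2
G(9) = mex{2,2,1} = 0
G(10) = mex{0,3,0} = 1
G(11) = mex{1,2,1} = 0
G_B(11) = 0.
Combined Grundy value = 3 ⊕ 0 = 3.
A winning move leaves total XOR = 0, i.e. changes one component's Grundy value g to g ⊕ X where X is the current total.
Stack A: need g' = 3⊕3 = 0. Options: 25−1→G=2, 25−4→G=1, 25−5→G=0, 25−8→G=4. Hits: 1.
Stack B: need g' = 0⊕3 = 3. Options: 11−1→G=1, 11−3→G=2, 11−6→G=1. Hits: 0.

1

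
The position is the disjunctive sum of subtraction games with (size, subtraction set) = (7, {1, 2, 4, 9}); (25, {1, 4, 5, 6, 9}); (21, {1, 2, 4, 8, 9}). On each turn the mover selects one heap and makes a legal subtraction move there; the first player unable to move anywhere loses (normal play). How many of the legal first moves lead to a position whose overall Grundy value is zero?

0

Heap A, S = {1, 2, 4, 9}:
G(0) = 0
G(1) = mex{0} = 1
G(2) = mex{1,0} = 2
G(3) = mex{2,1} = 0
G(4) = mex{0,2,0} = 1
G(5) = mex{1,0,1} = 2
G(6) = mex{2,1,2} = 0
G(7) = mex{0,2,0} = 1
G_A(7) = 1.
Heap B, S = {1, 4, 5, 6, 9}:
n :  0  1  2  3  4  5  6  7  8  9 10 11 12 13 14 15 16 17 18 19 20 21 22 23 24 25
G :  0  1  0  1  2  3  2  3  4  5  0  1  0  1  2  3  2  3  4  5  0  1  0  1  2  3
G_B(25) = 3.
Heap C, S = {1, 2, 4, 8, 9}:
n :  0  1  2  3  4  5  6  7  8  9 10 11 12 13 14 15 16 17 18 19 20 21
G :  0  1  2  0  1  2  0  1  2  3  4  5  3  0  1  2  0  1  2  0  1  2
G_C(21) = 2.
Combined Grundy value = 1 ⊕ 3 ⊕ 2 = 0.
A winning move leaves total XOR = 0, i.e. changes one component's Grundy value g to g ⊕ X where X is the current total.
Heap A: target g' = 1⊕0 = 1, but every legal move changes the Grundy value (mex property), so 0 moves.
Heap B: target g' = 3⊕0 = 3, but every legal move changes the Grundy value (mex property), so 0 moves.
Heap C: target g' = 2⊕0 = 2, but every legal move changes the Grundy value (mex property), so 0 moves.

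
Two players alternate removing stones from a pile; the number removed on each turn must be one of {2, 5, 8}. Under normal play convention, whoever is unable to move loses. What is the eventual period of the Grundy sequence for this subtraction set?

G(0) = 0
G(1) = mex{} = 0
G(2) = mex{0} = 1
G(3) = mex{0} = 1
G(4) = mex{1} = 0
G(5) = mex{1,0} = 2
G(6) = mex{0,0} = 1
G(7) = mex{2,1} = 0
G(8) = mex{1,1,0} = 2
G(9) = mex{0,0,0} = 1
G(10) = mex{2,2,1} = 0
G(11) = mex{1,1,1} = 0
G(12) = mex{0,0,0} = 1
G(13) = mex{0,2,2} = 1
G(14) = mex{1,1,1} = 0
G(15) = mex{1,0,0} = 2
G(16) = mex{0,0,2} = 1
G(17) = mex{2,1,1} = 0
G(18) = mex{1,1,0} = 2
G(19) = mex{0,0,0} = 1
G(20) = mex{2,2,1} = 0
G(21) = mex{1,1,1} = 0
G(n+10) = G(n) holds for n = 0,…,7 (a full window of length max(S) = 8), so the sequence is purely periodic with period 10.

10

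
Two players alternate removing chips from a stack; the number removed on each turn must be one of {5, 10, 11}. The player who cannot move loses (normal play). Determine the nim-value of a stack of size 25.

n :  0  1  2  3  4  5  6  7  8  9 10 11 12 13 14 15 16 17 18 19 20 21 22 23 24 25
G :  0  0  0  0  0  1  1  1  1  1  2  2  2  2  2  3  0  0  0  0  0  1  1  1  1  1

1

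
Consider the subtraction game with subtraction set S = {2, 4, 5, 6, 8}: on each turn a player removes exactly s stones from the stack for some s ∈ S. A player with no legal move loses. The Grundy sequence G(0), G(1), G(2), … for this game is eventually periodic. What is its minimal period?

G(0) = 0
G(1) = mex{} = 0
G(2) = mex{0} = 1
G(3) = mex{0} = 1
G(4) = mex{1,0} = 2
G(5) = mex{1,0,0} = 2
G(6) = mex{2,1,0,0} = 3
G(7) = mex{2,1,1,0} = 3
G(8) = mex{3,2,1,1,0} = 4
G(9) = mex{3,2,2,1,0} = 4
G(10) = mex{4,3,2,2,1} = 0
G(11) = mex{4,3,3,2,1} = 0
G(12) = mex{0,4,3,3,2} = 1
G(13) = mex{0,4,4,3,2} = 1
G(14) = mex{1,0,4,4,3} = 2
G(15) = mex{1,0,0,4,3} = 2
G(16) = mex{2,1,0,0,4} = 3
G(17) = mex{2,1,1,0,4} = 3
G(18) = mex{3,2,1,1,0} = 4
G(19) = mex{3,2,2,1,0} = 4
G(20) = mex{4,3,2,2,1} = 0
G(21) = mex{4,3,3,2,1} = 0
G(n+10) = G(n) holds for n = 0,…,7 (a full window of length max(S) = 8), so the sequence is purely periodic with period 10.

10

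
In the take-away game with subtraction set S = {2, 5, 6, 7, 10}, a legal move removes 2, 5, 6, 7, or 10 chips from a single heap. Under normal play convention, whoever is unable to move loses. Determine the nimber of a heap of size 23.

3

G(0) = 0
G(1) = mex{} = 0
G(2) = mex{0} = 1
G(3) = mex{0} = 1
G(4) = mex{1} = 0
G(5) = mex{1,0} = 2
G(6) = mex{0,0,0} = 1
G(7) = mex{2,1,0,0} = 3
G(8) = mex{1,1,1,0} = 2
G(9) = mex{3,0,1,1} = 2
G(10) = mex{2,2,0,1,0} = 3
G(11) = mex{2,1,2,0,0} = 3
G(12) = mex{3,3,1,2,1} = 0
G(13) = mex{3,2,3,1,1} = 0
G(14) = mex{0,2,2,3,0} = 1
G(15) = mex{0,3,2,2,2} = 1
G(16) = mex{1,3,3,2,1} = 0
G(17) = mex{1,0,3,3,3} = 2
G(18) = mex{0,0,0,3,2} = 1
G(19) = mex{2,1,0,0,2} = 3
G(20) = mex{1,1,1,0,3} = 2
G(21) = mex{3,0,1,1,3} = 2
G(22) = mex{2,2,0,1,0} = 3
G(23) = mex{2,1,2,0,0} = 3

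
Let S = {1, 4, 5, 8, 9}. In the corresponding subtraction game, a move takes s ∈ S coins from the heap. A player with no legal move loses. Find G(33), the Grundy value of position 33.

G(0) = 0
G(1) = mex{0} = 1
G(2) = mex{1} = 0
G(3) = mex{0} = 1
G(4) = mex{1,0} = 2
G(5) = mex{2,1,0} = 3
G(6) = mex{3,0,1} = 2
G(7) = mex{2,1,0} = 3
G(8) = mex{3,2,1,0} = 4
G(9) = mex{4,3,2,1,0} = 5
G(10) = mex{5,2,3,0,1} = 4
G(11) = mex{4,3,2,1,0} = 5
G(12) = mex{5,4,3,2,1} = 0
G(13) = mex{0,5,4,3,2} = 1
G(14) = mex{1,4,5,2,3} = 0
G(15) = mex{0,5,4,3,2} = 1
G(16) = mex{1,0,5,4,3} = 2
G(17) = mex{2,1,0,5,4} = 3
G(18) = mex{3,0,1,4,5} = 2
G(19) = mex{2,1,0,5,4} = 3
G(20) = mex{3,2,1,0,5} = 4
G(21) = mex{4,3,2,1,0} = 5
G(22) = mex{5,2,3,0,1} = 4
G(23) = mex{4,3,2,1,0} = 5
G(24) = mex{5,4,3,2,1} = 0
G(25) = mex{0,5,4,3,2} = 1
G(26) = mex{1,4,5,2,3} = 0
G(27) = mex{0,5,4,3,2} = 1
G(28) = mex{1,0,5,4,3} = 2
G(29) = mex{2,1,0,5,4} = 3
G(30) = mex{3,0,1,4,5} = 2
G(31) = mex{2,1,0,5,4} = 3
G(32) = mex{3,2,1,0,5} = 4
G(33) = mex{4,3,2,1,0} = 5

5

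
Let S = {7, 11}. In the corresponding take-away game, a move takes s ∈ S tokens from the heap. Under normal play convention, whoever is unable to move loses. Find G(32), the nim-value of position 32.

2

n :  0  1  2  3  4  5  6  7  8  9 10 11 12 13 14 15 16 17 18 19 20 21 22 23 24 25 26 27 28 29 30 31 32
G :  0  0  0  0  0  0  0  1  1  1  1  1  1  1  2  2  2  2  0  0  0  0  0  0  0  1  1  1  1  1  1  1  2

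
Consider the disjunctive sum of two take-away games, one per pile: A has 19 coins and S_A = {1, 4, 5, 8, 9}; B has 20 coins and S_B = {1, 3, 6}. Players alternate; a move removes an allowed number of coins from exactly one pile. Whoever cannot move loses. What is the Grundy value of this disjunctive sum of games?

Pile A, S = {1, 4, 5, 8, 9}:
n :  0  1  2  3  4  5  6  7  8  9 10 11 12 13 14 15 16 17 18 19
G :  0  1  0  1  2  3  2  3  4  5  4  5  0  1  0  1  2  3  2  3
G_A(19) = 3.
Pile B, S = {1, 3, 6}:
G(0) = 0
G(1) = mex{0} = 1
G(2) = mex{1} = 0
G(3) = mex{0,0} = 1
G(4) = mex{1,1} = 0
G(5) = mex{0,0} = 1
G(6) = mex{1,1,0} = 2
G(7) = mex{2,0,1} = 3
G(8) = mex{3,1,0} = 2
G(9) = mex{2,2,1} = 0
G(10) = mex{0,3,0} = 1
G(11) = mex{1,2,1} = 0
G(12) = mex{0,0,2} = 1
G(13) = mex{1,1,3} = 0
G(14) = mex{0,0,2} = 1
G(15) = mex{1,1,0} = 2
G(16) = mex{2,0,1} = 3
G(17) = mex{3,1,0} = 2
G(18) = mex{2,2,1} = 0
G(19) = mex{0,3,0} = 1
G(20) = mex{1,2,1} = 0
G_B(20) = 0.
Combined Grundy value = 3 ⊕ 0 = 3.

3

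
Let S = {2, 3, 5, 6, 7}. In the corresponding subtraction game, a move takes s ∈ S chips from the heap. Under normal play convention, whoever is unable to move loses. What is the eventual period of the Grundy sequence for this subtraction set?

9

G(0) = 0
G(1) = mex{} = 0
G(2) = mex{0} = 1
G(3) = mex{0,0} = 1
G(4) = mex{1,0} = 2
G(5) = mex{1,1,0} = 2
G(6) = mex{2,1,0,0} = 3
G(7) = mex{2,2,1,0,0} = 3
G(8) = mex{3,2,1,1,0} = 4
G(9) = mex{3,3,2,1,1} = 0
G(10) = mex{4,3,2,2,1} = 0
G(11) = mex{0,4,3,2,2} = 1
G(12) = mex{0,0,3,3,2} = 1
G(13) = mex{1,0,4,3,3} = 2
G(14) = mex{1,1,0,4,3} = 2
G(15) = mex{2,1,0,0,4} = 3
G(16) = mex{2,2,1,0,0} = 3
G(17) = mex{3,2,1,1,0} = 4
G(18) = mex{3,3,2,1,1} = 0
G(19) = mex{4,3,2,2,1} = 0
G(n+9) = G(n) holds for n = 0,…,6 (a full window of length max(S) = 7), so the sequence is purely periodic with period 9.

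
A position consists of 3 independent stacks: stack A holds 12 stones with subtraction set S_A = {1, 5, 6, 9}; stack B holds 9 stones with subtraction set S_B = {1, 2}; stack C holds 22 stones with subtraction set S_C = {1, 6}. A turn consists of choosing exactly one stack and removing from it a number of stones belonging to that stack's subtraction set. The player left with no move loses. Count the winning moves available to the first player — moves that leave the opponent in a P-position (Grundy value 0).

4

Stack A, S = {1, 5, 6, 9}:
n :  0  1  2  3  4  5  6  7  8  9 10 11 12
G :  0  1  0  1  0  1  2  3  2  3  2  3  0
G_A(12) = 0.
Stack B, S = {1, 2}:
n : 0 1 2 3 4 5 6 7 8 9
G : 0 1 2 0 1 2 0 1 2 0
G_B(9) = 0.
Stack C, S = {1, 6}:
n :  0  1  2  3  4  5  6  7  8  9 10 11 12 13 14 15 16 17 18 19 20 21 22
G :  0  1  0  1  0  1  2  0  1  0  1  0  1  2  0  1  0  1  0  1  2  0  1
G_C(22) = 1.
Combined Grundy value = 0 ⊕ 0 ⊕ 1 = 1.
A winning move leaves total XOR = 0, i.e. changes one component's Grundy value g to g ⊕ X where X is the current total.
Stack A: need g' = 0⊕1 = 1. Options: 12−1→G=3, 12−5→G=3, 12−6→G=2, 12−9→G=1. Hits: 1.
Stack B: need g' = 0⊕1 = 1. Options: 9−1→G=2, 9−2→G=1. Hits: 1.
Stack C: need g' = 1⊕1 = 0. Options: 22−1→G=0, 22−6→G=0. Hits: 2.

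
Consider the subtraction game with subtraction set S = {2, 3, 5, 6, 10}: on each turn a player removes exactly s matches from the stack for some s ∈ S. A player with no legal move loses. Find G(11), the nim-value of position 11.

n :  0  1  2  3  4  5  6  7  8  9 10 11
G :  0  0  1  1  2  2  3  3  0  0  1  1

1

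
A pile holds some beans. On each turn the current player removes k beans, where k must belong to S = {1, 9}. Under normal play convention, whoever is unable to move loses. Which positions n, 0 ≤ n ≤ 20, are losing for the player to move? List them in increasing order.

0, 2, 4, 6, 8, 10, 12, 14, 16, 18, 20

n :  0  1  2  3  4  5  6  7  8  9 10 11 12 13 14 15 16 17 18 19 20
G :  0  1  0  1  0  1  0  1  0  1  0  1  0  1  0  1  0  1  0  1  0
P-positions are exactly the n with G(n) = 0.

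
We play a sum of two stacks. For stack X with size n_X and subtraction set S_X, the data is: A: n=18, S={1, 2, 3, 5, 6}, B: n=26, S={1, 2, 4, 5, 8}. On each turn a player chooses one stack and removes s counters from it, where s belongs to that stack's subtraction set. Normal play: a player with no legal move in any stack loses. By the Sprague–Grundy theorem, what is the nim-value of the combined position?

0

Stack A, S = {1, 2, 3, 5, 6}:
n :  0  1  2  3  4  5  6  7  8  9 10 11 12 13 14 15 16 17 18
G :  0  1  2  3  0  1  2  3  0  1  2  3  0  1  2  3  0  1  2
G_A(18) = 2.
Stack B, S = {1, 2, 4, 5, 8}:
n :  0  1  2  3  4  5  6  7  8  9 10 11 12 13 14 15 16 17 18 19 20 21 22 23 24 25 26
G :  0  1  2  0  1  2  0  1  2  0  1  2  0  1  2  0  1  2  0  1  2  0  1  2  0  1  2
G_B(26) = 2.
Combined Grundy value = 2 ⊕ 2 = 0.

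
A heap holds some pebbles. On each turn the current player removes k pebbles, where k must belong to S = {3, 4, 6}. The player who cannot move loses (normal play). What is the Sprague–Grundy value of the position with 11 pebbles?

0

n :  0  1  2  3  4  5  6  7  8  9 10 11
G :  0  0  0  1  1  1  2  2  2  0  0  0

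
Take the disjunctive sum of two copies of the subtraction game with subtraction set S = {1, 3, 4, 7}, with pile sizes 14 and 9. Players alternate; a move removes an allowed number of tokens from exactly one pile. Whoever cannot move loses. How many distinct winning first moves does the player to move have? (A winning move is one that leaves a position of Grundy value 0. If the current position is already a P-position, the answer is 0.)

2

All piles use S = {1, 3, 4, 7}:
n :  0  1  2  3  4  5  6  7  8  9 10 11 12 13 14
G :  0  1  0  1  2  3  2  3  0  1  0  1  2  3  2
Pile A: G(14) = 2.
Pile B: G(9) = 1.
Combined Grundy value = 2 ⊕ 1 = 3.
A winning move leaves total XOR = 0, i.e. changes one component's Grundy value g to g ⊕ X where X is the current total.
Pile A: need g' = 2⊕3 = 1. Options: 14−1→G=3, 14−3→G=1, 14−4→G=0, 14−7→G=3. Hits: 1.
Pile B: need g' = 1⊕3 = 2. Options: 9−1→G=0, 9−3→G=2, 9−4→G=3, 9−7→G=0. Hits: 1.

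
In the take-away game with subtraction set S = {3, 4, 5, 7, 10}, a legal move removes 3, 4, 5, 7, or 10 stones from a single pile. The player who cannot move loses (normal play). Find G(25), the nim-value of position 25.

n :  0  1  2  3  4  5  6  7  8  9 10 11 12 13 14 15 16 17 18 19 20 21 22 23 24 25
G :  0  0  0  1  1  1  2  2  2  3  3  3  4  0  0  0  1  1  1  2  2  2  3  3  3  4

4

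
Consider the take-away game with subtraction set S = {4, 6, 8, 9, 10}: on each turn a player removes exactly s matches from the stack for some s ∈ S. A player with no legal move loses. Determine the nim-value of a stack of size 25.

2

G(0) = 0
G(1) = mex{} = 0
G(2) = mex{} = 0
G(3) = mex{} = 0
G(4) = mex{0} = 1
G(5) = mex{0} = 1
G(6) = mex{0,0} = 1
G(7) = mex{0,0} = 1
G(8) = mex{1,0,0} = 2
G(9) = mex{1,0,0,0} = 2
G(10) = mex{1,1,0,0,0} = 2
G(11) = mex{1,1,0,0,0} = 2
G(12) = mex{2,1,1,0,0} = 3
G(13) = mex{2,1,1,1,0} = 3
G(14) = mex{2,2,1,1,1} = 0
G(15) = mex{2,2,1,1,1} = 0
G(16) = mex{3,2,2,1,1} = 0
G(17) = mex{3,2,2,2,1} = 0
G(18) = mex{0,3,2,2,2} = 1
G(19) = mex{0,3,2,2,2} = 1
G(20) = mex{0,0,3,2,2} = 1
G(21) = mex{0,0,3,3,2} = 1
G(22) = mex{1,0,0,3,3} = 2
G(23) = mex{1,0,0,0,3} = 2
G(24) = mex{1,1,0,0,0} = 2
G(25) = mex{1,1,0,0,0} = 2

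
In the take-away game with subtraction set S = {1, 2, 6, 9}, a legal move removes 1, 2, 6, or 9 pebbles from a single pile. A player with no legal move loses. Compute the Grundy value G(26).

2

G(0) = 0
G(1) = mex{0} = 1
G(2) = mex{1,0} = 2
G(3) = mex{2,1} = 0
G(4) = mex{0,2} = 1
G(5) = mex{1,0} = 2
G(6) = mex{2,1,0} = 3
G(7) = mex{3,2,1} = 0
G(8) = mex{0,3,2} = 1
G(9) = mex{1,0,0,0} = 2
G(10) = mex{2,1,1,1} = 0
G(11) = mex{0,2,2,2} = 1
G(12) = mex{1,0,3,0} = 2
G(13) = mex{2,1,0,1} = 3
G(14) = mex{3,2,1,2} = 0
G(15) = mex{0,3,2,3} = 1
G(16) = mex{1,0,0,0} = 2
G(17) = mex{2,1,1,1} = 0
G(18) = mex{0,2,2,2} = 1
G(19) = mex{1,0,3,0} = 2
G(20) = mex{2,1,0,1} = 3
G(21) = mex{3,2,1,2} = 0
G(22) = mex{0,3,2,3} = 1
G(23) = mex{1,0,0,0} = 2
G(24) = mex{2,1,1,1} = 0
G(25) = mex{0,2,2,2} = 1
G(26) = mex{1,0,3,0} = 2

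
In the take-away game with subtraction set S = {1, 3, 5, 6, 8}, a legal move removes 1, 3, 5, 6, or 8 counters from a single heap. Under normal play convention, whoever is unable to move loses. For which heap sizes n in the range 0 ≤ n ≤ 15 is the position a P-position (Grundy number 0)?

0, 2, 4, 11, 13, 15

n :  0  1  2  3  4  5  6  7  8  9 10 11 12 13 14 15
G :  0  1  0  1  0  1  2  3  2  3  2  0  1  0  1  0
P-positions are exactly the n with G(n) = 0.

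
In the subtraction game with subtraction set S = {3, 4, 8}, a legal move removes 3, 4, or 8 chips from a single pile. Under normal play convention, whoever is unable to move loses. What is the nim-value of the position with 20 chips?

2

G(0) = 0
G(1) = mex{} = 0
G(2) = mex{} = 0
G(3) = mex{0} = 1
G(4) = mex{0,0} = 1
G(5) = mex{0,0} = 1
G(6) = mex{1,0} = 2
G(7) = mex{1,1} = 0
G(8) = mex{1,1,0} = 2
G(9) = mex{2,1,0} = 3
G(10) = mex{0,2,0} = 1
G(11) = mex{2,0,1} = 3
G(12) = mex{3,2,1} = 0
G(13) = mex{1,3,1} = 0
G(14) = mex{3,1,2} = 0
G(15) = mex{0,3,0} = 1
G(16) = mex{0,0,2} = 1
G(17) = mex{0,0,3} = 1
G(18) = mex{1,0,1} = 2
G(19) = mex{1,1,3} = 0
G(20) = mex{1,1,0} = 2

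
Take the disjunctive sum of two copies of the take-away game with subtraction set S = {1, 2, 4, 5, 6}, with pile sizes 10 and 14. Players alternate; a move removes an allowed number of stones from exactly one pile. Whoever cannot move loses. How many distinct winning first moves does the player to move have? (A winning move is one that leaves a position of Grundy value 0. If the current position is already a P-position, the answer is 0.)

3

All piles use S = {1, 2, 4, 5, 6}:
n :  0  1  2  3  4  5  6  7  8  9 10 11 12 13 14
G :  0  1  2  0  1  2  3  4  5  3  0  1  2  0  1
Pile A: G(10) = 0.
Pile B: G(14) = 1.
Combined Grundy value = 0 ⊕ 1 = 1.
A winning move leaves total XOR = 0, i.e. changes one component's Grundy value g to g ⊕ X where X is the current total.
Pile A: need g' = 0⊕1 = 1. Options: 10−1→G=3, 10−2→G=5, 10−4→G=3, 10−5→G=2, 10−6→G=1. Hits: 1.
Pile B: need g' = 1⊕1 = 0. Options: 14−1→G=0, 14−2→G=2, 14−4→G=0, 14−5→G=3, 14−6→G=5. Hits: 2.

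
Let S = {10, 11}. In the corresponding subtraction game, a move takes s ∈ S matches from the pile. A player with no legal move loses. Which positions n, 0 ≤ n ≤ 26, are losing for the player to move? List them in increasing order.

0, 1, 2, 3, 4, 5, 6, 7, 8, 9, 21, 22, 23, 24, 25, 26

n :  0  1  2  3  4  5  6  7  8  9 10 11 12 13 14 15 16 17 18 19 20 21 22 23 24 25 26
G :  0  0  0  0  0  0  0  0  0  0  1  1  1  1  1  1  1  1  1  1  2  0  0  0  0  0  0
P-positions are exactly the n with G(n) = 0.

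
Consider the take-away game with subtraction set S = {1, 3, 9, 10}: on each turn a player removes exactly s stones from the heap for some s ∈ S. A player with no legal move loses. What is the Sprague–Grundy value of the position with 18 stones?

G(0) = 0
G(1) = mex{0} = 1
G(2) = mex{1} = 0
G(3) = mex{0,0} = 1
G(4) = mex{1,1} = 0
G(5) = mex{0,0} = 1
G(6) = mex{1,1} = 0
G(7) = mex{0,0} = 1
G(8) = mex{1,1} = 0
G(9) = mex{0,0,0} = 1
G(10) = mex{1,1,1,0} = 2
G(11) = mex{2,0,0,1} = 3
G(12) = mex{3,1,1,0} = 2
G(13) = mex{2,2,0,1} = 3
G(14) = mex{3,3,1,0} = 2
G(15) = mex{2,2,0,1} = 3
G(16) = mex{3,3,1,0} = 2
G(17) = mex{2,2,0,1} = 3
G(18) = mex{3,3,1,0} = 2

2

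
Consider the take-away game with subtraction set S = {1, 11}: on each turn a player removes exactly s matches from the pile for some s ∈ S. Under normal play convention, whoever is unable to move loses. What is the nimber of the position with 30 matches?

n :  0  1  2  3  4  5  6  7  8  9 10 11 12 13 14 15 16 17 18 19 20 21 22 23 24 25 26 27 28 29 30
G :  0  1  0  1  0  1  0  1  0  1  0  1  0  1  0  1  0  1  0  1  0  1  0  1  0  1  0  1  0  1  0

0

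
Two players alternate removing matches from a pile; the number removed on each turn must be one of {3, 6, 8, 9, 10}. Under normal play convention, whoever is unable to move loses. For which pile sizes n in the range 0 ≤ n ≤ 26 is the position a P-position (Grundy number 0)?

G(0) = 0
G(1) = mex{} = 0
G(2) = mex{} = 0
G(3) = mex{0} = 1
G(4) = mex{0} = 1
G(5) = mex{0} = 1
G(6) = mex{1,0} = 2
G(7) = mex{1,0} = 2
G(8) = mex{1,0,0} = 2
G(9) = mex{2,1,0,0} = 3
G(10) = mex{2,1,0,0,0} = 3
G(11) = mex{2,1,1,0,0} = 3
G(12) = mex{3,2,1,1,0} = 4
G(13) = mex{3,2,1,1,1} = 0
G(14) = mex{3,2,2,1,1} = 0
G(15) = mex{4,3,2,2,1} = 0
G(16) = mex{0,3,2,2,2} = 1
G(17) = mex{0,3,3,2,2} = 1
G(18) = mex{0,4,3,3,2} = 1
G(19) = mex{1,0,3,3,3} = 2
G(20) = mex{1,0,4,3,3} = 2
G(21) = mex{1,0,0,4,3} = 2
G(22) = mex{2,1,0,0,4} = 3
G(23) = mex{2,1,0,0,0} = 3
G(24) = mex{2,1,1,0,0} = 3
G(25) = mex{3,2,1,1,0} = 4
G(26) = mex{3,2,1,1,1} = 0
P-positions are exactly the n with G(n) = 0.

0, 1, 2, 13, 14, 15, 26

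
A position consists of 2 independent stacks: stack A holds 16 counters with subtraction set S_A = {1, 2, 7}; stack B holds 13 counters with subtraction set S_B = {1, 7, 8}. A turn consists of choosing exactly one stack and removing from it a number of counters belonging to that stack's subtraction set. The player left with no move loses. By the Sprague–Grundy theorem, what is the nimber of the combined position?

2

Stack A, S = {1, 2, 7}:
G(0) = 0
G(1) = mex{0} = 1
G(2) = mex{1,0} = 2
G(3) = mex{2,1} = 0
G(4) = mex{0,2} = 1
G(5) = mex{1,0} = 2
G(6) = mex{2,1} = 0
G(7) = mex{0,2,0} = 1
G(8) = mex{1,0,1} = 2
G(9) = mex{2,1,2} = 0
G(10) = mex{0,2,0} = 1
G(11) = mex{1,0,1} = 2
G(12) = mex{2,1,2} = 0
G(13) = mex{0,2,0} = 1
G(14) = mex{1,0,1} = 2
G(15) = mex{2,1,2} = 0
G(16) = mex{0,2,0} = 1
G_A(16) = 1.
Stack B, S = {1, 7, 8}:
G(0) = 0
G(1) = mex{0} = 1
G(2) = mex{1} = 0
G(3) = mex{0} = 1
G(4) = mex{1} = 0
G(5) = mex{0} = 1
G(6) = mex{1} = 0
G(7) = mex{0,0} = 1
G(8) = mex{1,1,0} = 2
G(9) = mex{2,0,1} = 3
G(10) = mex{3,1,0} = 2
G(11) = mex{2,0,1} = 3
G(12) = mex{3,1,0} = 2
G(13) = mex{2,0,1} = 3
G_B(13) = 3.
Combined Grundy value = 1 ⊕ 3 = 2.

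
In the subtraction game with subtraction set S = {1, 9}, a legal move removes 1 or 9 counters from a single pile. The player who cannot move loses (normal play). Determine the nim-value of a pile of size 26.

G(0) = 0
G(1) = mex{0} = 1
G(2) = mex{1} = 0
G(3) = mex{0} = 1
G(4) = mex{1} = 0
G(5) = mex{0} = 1
G(6) = mex{1} = 0
G(7) = mex{0} = 1
G(8) = mex{1} = 0
G(9) = mex{0,0} = 1
G(10) = mex{1,1} = 0
G(11) = mex{0,0} = 1
G(12) = mex{1,1} = 0
G(13) = mex{0,0} = 1
G(14) = mex{1,1} = 0
G(15) = mex{0,0} = 1
G(16) = mex{1,1} = 0
G(17) = mex{0,0} = 1
G(18) = mex{1,1} = 0
G(19) = mex{0,0} = 1
G(20) = mex{1,1} = 0
G(21) = mex{0,0} = 1
G(22) = mex{1,1} = 0
G(23) = mex{0,0} = 1
G(24) = mex{1,1} = 0
G(25) = mex{0,0} = 1
G(26) = mex{1,1} = 0

0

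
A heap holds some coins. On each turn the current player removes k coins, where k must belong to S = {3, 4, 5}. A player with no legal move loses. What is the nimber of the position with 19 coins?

G(0) = 0
G(1) = mex{} = 0
G(2) = mex{} = 0
G(3) = mex{0} = 1
G(4) = mex{0,0} = 1
G(5) = mex{0,0,0} = 1
G(6) = mex{1,0,0} = 2
G(7) = mex{1,1,0} = 2
G(8) = mex{1,1,1} = 0
G(9) = mex{2,1,1} = 0
G(10) = mex{2,2,1} = 0
G(11) = mex{0,2,2} = 1
G(12) = mex{0,0,2} = 1
G(13) = mex{0,0,0} = 1
G(14) = mex{1,0,0} = 2
G(15) = mex{1,1,0} = 2
G(16) = mex{1,1,1} = 0
G(17) = mex{2,1,1} = 0
G(18) = mex{2,2,1} = 0
G(19) = mex{0,2,2} = 1

1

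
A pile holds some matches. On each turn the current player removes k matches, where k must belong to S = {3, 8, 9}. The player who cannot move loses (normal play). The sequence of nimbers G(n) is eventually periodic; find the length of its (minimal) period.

G(0) = 0
G(1) = mex{} = 0
G(2) = mex{} = 0
G(3) = mex{0} = 1
G(4) = mex{0} = 1
G(5) = mex{0} = 1
G(6) = mex{1} = 0
G(7) = mex{1} = 0
G(8) = mex{1,0} = 2
G(9) = mex{0,0,0} = 1
G(10) = mex{0,0,0} = 1
G(11) = mex{2,1,0} = 3
G(12) = mex{1,1,1} = 0
G(13) = mex{1,1,1} = 0
G(14) = mex{3,0,1} = 2
G(15) = mex{0,0,0} = 1
G(16) = mex{0,2,0} = 1
G(17) = mex{2,1,2} = 0
G(18) = mex{1,1,1} = 0
G(19) = mex{1,3,1} = 0
G(20) = mex{0,0,3} = 1
G(21) = mex{0,0,0} = 1
G(22) = mex{0,2,0} = 1
G(23) = mex{1,1,2} = 0
G(24) = mex{1,1,1} = 0
G(25) = mex{1,0,1} = 2
G(26) = mex{0,0,0} = 1
G(27) = mex{0,0,0} = 1
G(28) = mex{2,1,0} = 3
G(29) = mex{1,1,1} = 0
G(30) = mex{1,1,1} = 0
G(31) = mex{3,0,1} = 2
G(32) = mex{0,0,0} = 1
G(33) = mex{0,2,0} = 1
G(34) = mex{2,1,2} = 0
G(35) = mex{1,1,1} = 0
G(n+17) = G(n) holds for n = 0,…,8 (a full window of length max(S) = 9), so the sequence is purely periodic with period 17.

17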